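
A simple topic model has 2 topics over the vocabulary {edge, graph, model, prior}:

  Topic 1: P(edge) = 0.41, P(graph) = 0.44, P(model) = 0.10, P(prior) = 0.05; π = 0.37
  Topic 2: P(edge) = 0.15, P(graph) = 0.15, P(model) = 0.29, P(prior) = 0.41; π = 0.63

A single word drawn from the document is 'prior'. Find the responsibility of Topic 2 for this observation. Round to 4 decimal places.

0.9332

P(component k | x) = π_k·f_k(x) / marginal(x), where marginal(x) = Σ_j π_j·f_j(x).
Evaluate each component's likelihood at the observed value:
  L_1 = 0.05
  L_2 = 0.41
Weight by the priors:
  π_1·L_1 = 0.37 × 0.05 = 0.0185
  π_2·L_2 = 0.63 × 0.41 = 0.2583
Normaliser: 0.0185 + 0.2583 = 0.2768
Responsibility of Topic 2: 0.2583 / 0.2768 ≈ 0.9332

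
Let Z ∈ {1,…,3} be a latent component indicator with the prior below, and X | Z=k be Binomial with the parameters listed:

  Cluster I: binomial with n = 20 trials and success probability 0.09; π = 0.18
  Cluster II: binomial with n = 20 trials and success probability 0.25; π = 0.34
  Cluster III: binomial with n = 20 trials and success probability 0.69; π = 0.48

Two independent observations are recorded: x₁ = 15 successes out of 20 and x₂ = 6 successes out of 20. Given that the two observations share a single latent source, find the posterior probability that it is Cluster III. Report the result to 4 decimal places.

Posterior ∝ prior × likelihood, so P(k | x) ∝ π_k f_k(x); normalise over all components.
Since both observations come from the same component, the likelihood for component k is f_k(x₁)·f_k(x₂).
  f_I = [1.992e-12] × [0.0055007] = 1.09574e-14
  f_II = [3.4265e-06] × [0.168609] = 5.77739e-07
  f_III = [0.16982] × [0.000316623] = 5.37688e-05
Unnormalised posteriors:
  π_I·f_I = 0.18 × 1.09574e-14 = 1.97233e-15
  π_II·f_II = 0.34 × 5.77739e-07 = 1.96431e-07
  π_III·f_III = 0.48 × 5.37688e-05 = 2.5809e-05
Evidence: 1.97233e-15 + 1.96431e-07 + 2.5809e-05 = 2.60055e-05
So the posterior for Cluster III is 2.5809e-05 / 2.60055e-05 ≈ 0.9924.

0.9924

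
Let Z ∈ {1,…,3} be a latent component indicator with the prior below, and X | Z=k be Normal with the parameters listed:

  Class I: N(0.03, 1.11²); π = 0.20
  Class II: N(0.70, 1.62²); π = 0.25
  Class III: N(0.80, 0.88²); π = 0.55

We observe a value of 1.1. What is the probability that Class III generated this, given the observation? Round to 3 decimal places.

By Bayes' theorem, P(k | x) = P(Z=k) f_k(x) / Σ_j P(Z=j) f_j(x).
Evaluate each component's likelihood at the observed value:
  L_I = 0.225844
  L_II = 0.238867
  L_III = 0.427751
Prior × likelihood for each component:
  P(Z=I)·L_I = 0.20 × 0.225844 = 0.0451688
  P(Z=II)·L_II = 0.25 × 0.238867 = 0.0597168
  P(Z=III)·L_III = 0.55 × 0.427751 = 0.235263
Marginal: 0.0451688 + 0.0597168 + 0.235263 = 0.340148
Responsibility of Class III: 0.235263 / 0.340148 ≈ 0.692

0.692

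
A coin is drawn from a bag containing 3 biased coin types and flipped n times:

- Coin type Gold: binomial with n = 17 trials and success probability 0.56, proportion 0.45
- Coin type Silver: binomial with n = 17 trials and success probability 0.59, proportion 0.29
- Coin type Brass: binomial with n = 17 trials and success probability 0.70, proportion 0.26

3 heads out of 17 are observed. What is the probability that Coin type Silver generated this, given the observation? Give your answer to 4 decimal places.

The responsibility of component k is w_k f_k(x) divided by Σ_j w_j f_j(x).
Evaluate each component's likelihood at the observed value:
  L_Gold = 0.00121734
  L_Silver = 0.000529711
  L_Brass = 1.11558e-05
Unnormalised posteriors:
  w_Gold·L_Gold = 0.45 × 0.00121734 = 0.000547801
  w_Silver·L_Silver = 0.29 × 0.000529711 = 0.000153616
  w_Brass·L_Brass = 0.26 × 1.11558e-05 = 2.90051e-06
Evidence: 0.000547801 + 0.000153616 + 2.90051e-06 = 0.000704318
P(Coin type Silver | 3 heads out of 17) ≈ 0.2181

0.2181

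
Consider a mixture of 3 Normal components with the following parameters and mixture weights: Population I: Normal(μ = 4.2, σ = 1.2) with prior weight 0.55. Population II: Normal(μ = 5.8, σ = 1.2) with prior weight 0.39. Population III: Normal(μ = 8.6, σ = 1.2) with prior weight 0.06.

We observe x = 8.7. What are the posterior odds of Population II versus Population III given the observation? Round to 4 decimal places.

0.3517

Posterior odds = (π_i f_i(x)) / (π_j f_j(x)); the normalising sum cancels.
Component likelihoods at x = 8.7:
  L_I = (1/(1.2·√(2π)))·exp(−(8.7−4.2)²/(2·1.2²)) = 0.332452·exp(-7.03125) = 0.00029383
  L_II = (1/(1.2·√(2π)))·exp(−(8.7−5.8)²/(2·1.2²)) = 0.332452·exp(-2.92014) = 0.0179279
  L_III = (1/(1.2·√(2π)))·exp(−(8.7−8.6)²/(2·1.2²)) = 0.332452·exp(-0.00347) = 0.3313
Posterior odds = (π_II·L_II) / (π_III·L_III) = (0.39·0.0179279) / (0.06·0.3313) = 0.00699187 / 0.019878 ≈ 0.3517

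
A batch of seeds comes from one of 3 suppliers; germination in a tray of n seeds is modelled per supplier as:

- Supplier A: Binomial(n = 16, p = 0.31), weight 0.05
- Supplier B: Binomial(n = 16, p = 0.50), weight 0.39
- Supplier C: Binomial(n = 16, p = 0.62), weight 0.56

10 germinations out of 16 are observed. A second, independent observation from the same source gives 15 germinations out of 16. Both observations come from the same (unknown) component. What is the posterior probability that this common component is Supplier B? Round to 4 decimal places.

0.0215

P(component k | x) = π_k·f_k(x) / marginal(x), where marginal(x) = Σ_j π_j·f_j(x).
Since both observations come from the same component, the likelihood for component k is f_k(x₁)·f_k(x₂).
  L_A = [0.0070833] × [2.59056e-07] = 1.83497e-09
  L_B = [0.122192] × [0.000244141] = 2.98321e-05
  L_C = [0.202368] × [0.00467497] = 0.000946066
Multiply by the mixture weights:
  π_A·L_A = 0.05 × 1.83497e-09 = 9.17487e-11
  π_B·L_B = 0.39 × 2.98321e-05 = 1.16345e-05
  π_C·L_C = 0.56 × 0.000946066 = 0.000529797
Marginal: 9.17487e-11 + 1.16345e-05 + 0.000529797 = 0.000541432
Responsibility of Supplier B: 1.16345e-05 / 0.000541432 ≈ 0.0215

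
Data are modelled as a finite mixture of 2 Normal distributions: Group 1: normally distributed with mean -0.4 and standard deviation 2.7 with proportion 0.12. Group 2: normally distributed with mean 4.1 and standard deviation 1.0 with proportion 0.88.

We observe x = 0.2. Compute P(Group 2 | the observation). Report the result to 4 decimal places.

P(component k | x) = π_k·f_k(x) / marginal(x), where marginal(x) = Σ_j π_j·f_j(x).
Evaluate each component's likelihood at the observed value:
  p_1 = 0.144153
  p_2 = 0.000198655
Weight by the priors:
  π_1·p_1 = 0.12 × 0.144153 = 0.0172983
  π_2·p_2 = 0.88 × 0.000198655 = 0.000174817
Evidence: 0.0172983 + 0.000174817 = 0.0174731
So the posterior for Group 2 is 0.000174817 / 0.0174731 ≈ 0.0100.

0.0100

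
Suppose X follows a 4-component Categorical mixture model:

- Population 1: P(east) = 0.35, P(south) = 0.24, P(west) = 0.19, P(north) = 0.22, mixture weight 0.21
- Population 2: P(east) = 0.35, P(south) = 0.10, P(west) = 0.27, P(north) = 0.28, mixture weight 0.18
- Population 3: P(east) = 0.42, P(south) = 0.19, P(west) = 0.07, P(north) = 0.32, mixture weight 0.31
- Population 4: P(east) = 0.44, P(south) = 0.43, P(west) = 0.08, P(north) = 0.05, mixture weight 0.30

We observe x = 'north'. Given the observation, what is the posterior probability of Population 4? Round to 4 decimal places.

0.0712

By Bayes' theorem, P(k | x) = P(Z=k) f_k(x) / Σ_j P(Z=j) f_j(x).
Component likelihoods at x = 'north':
  L_1 = P(north | comp) = 0.22
  L_2 = P(north | comp) = 0.28
  L_3 = P(north | comp) = 0.32
  L_4 = P(north | comp) = 0.05
Prior × likelihood for each component:
  P(Z=1)·L_1 = 0.21 × 0.22 = 0.0462
  P(Z=2)·L_2 = 0.18 × 0.28 = 0.0504
  P(Z=3)·L_3 = 0.31 × 0.32 = 0.0992
  P(Z=4)·L_4 = 0.30 × 0.05 = 0.015
Marginal: 0.0462 + 0.0504 + 0.0992 + 0.015 = 0.2108
So the posterior for Population 4 is 0.015 / 0.2108 ≈ 0.0712.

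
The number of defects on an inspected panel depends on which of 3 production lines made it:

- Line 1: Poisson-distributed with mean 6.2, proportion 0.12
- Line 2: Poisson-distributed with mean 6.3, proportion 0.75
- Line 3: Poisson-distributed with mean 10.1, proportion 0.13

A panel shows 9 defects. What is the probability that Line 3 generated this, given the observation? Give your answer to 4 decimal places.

Posterior ∝ prior × likelihood, so P(k | x) ∝ π_k f_k(x); normalise over all components.
Component likelihoods at x = 9 defects:
  f_1 = 0.0757071
  f_2 = 0.0791128
  f_3 = 0.12381
Multiply by the mixture weights:
  π_1·f_1 = 0.12 × 0.0757071 = 0.00908485
  π_2·f_2 = 0.75 × 0.0791128 = 0.0593346
  π_3·f_3 = 0.13 × 0.12381 = 0.0160953
Normaliser: 0.00908485 + 0.0593346 + 0.0160953 = 0.0845147
P(Line 3 | x) ≈ 0.1904

0.1904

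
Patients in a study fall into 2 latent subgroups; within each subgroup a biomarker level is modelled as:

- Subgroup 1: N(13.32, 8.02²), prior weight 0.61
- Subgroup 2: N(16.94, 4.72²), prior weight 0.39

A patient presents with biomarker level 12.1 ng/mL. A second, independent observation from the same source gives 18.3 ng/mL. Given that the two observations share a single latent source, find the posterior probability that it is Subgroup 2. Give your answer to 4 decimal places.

0.5622

P(component k | x) = w_k·f_k(x) / marginal(x), where marginal(x) = Σ_j w_j·f_j(x).
Since both observations come from the same component, the likelihood for component k is f_k(x₁)·f_k(x₂).
  p_1 = [(1/(8.02·√(2π)))·exp(−(12.1−13.32)²/(2·8.02²)) = 0.049743·exp(-0.01157) = 0.0491712] × [0.0410213] = 0.00201706
  p_2 = [(1/(4.72·√(2π)))·exp(−(12.1−16.94)²/(2·4.72²)) = 0.084522·exp(-0.52575) = 0.0499619] × [0.0810849] = 0.00405116
Weight by the priors:
  w_1·p_1 = 0.61 × 0.00201706 = 0.00123041
  w_2·p_2 = 0.39 × 0.00405116 = 0.00157995
Denominator: 0.00123041 + 0.00157995 = 0.00281036
So the posterior for Subgroup 2 is 0.00157995 / 0.00281036 ≈ 0.5622.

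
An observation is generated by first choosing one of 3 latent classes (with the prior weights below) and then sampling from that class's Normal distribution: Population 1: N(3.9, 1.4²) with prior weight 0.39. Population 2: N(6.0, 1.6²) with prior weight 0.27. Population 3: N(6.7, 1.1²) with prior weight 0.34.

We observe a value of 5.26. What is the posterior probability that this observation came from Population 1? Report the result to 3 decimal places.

The responsibility of component k is π_k f_k(x) divided by Σ_j π_j f_j(x).
Component likelihoods at x = 5.26:
  p_1 = (1/(1.4·√(2π)))·exp(−(5.26−3.9)²/(2·1.4²)) = 0.284959·exp(-0.47184) = 0.177773
  p_2 = (1/(1.6·√(2π)))·exp(−(5.26−6.0)²/(2·1.6²)) = 0.249339·exp(-0.10695) = 0.224048
  p_3 = (1/(1.1·√(2π)))·exp(−(5.26−6.7)²/(2·1.1²)) = 0.362675·exp(-0.85686) = 0.153953
Unnormalised posteriors:
  π_1·p_1 = 0.39 × 0.177773 = 0.0693315
  π_2·p_2 = 0.27 × 0.224048 = 0.0604929
  π_3·p_3 = 0.34 × 0.153953 = 0.052344
Marginal: 0.0693315 + 0.0604929 + 0.052344 = 0.182168
So the posterior for Population 1 is 0.0693315 / 0.182168 ≈ 0.381.

0.381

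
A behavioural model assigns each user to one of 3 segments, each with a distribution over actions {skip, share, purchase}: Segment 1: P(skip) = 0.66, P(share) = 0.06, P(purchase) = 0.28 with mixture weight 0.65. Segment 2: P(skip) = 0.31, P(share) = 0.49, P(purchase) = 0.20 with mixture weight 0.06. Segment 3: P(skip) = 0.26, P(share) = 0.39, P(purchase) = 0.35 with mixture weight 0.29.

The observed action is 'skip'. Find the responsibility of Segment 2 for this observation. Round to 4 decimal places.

0.0356

The responsibility of component k is π_k f_k(x) divided by Σ_j π_j f_j(x).
Evaluate each component's likelihood at the observed value:
  L_1 = P(skip | comp) = 0.66
  L_2 = P(skip | comp) = 0.31
  L_3 = P(skip | comp) = 0.26
Unnormalised posteriors:
  π_1·L_1 = 0.65 × 0.66 = 0.429
  π_2·L_2 = 0.06 × 0.31 = 0.0186
  π_3·L_3 = 0.29 × 0.26 = 0.0754
Marginal: 0.429 + 0.0186 + 0.0754 = 0.523
Responsibility of Segment 2: 0.0186 / 0.523 ≈ 0.0356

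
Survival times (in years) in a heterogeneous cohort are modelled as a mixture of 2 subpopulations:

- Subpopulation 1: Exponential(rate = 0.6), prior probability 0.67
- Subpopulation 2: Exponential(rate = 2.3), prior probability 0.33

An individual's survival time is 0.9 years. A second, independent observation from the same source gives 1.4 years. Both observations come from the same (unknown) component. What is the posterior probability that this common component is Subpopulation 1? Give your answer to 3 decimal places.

0.873

By Bayes' theorem, P(k | x) = π_k f_k(x) / Σ_j π_j f_j(x).
Since both observations come from the same component, the likelihood for component k is f_k(x₁)·f_k(x₂).
  f_1 = [0.6·e^(−0.6·0.9) = 0.6·e^(−0.5400) = 0.349649] × [0.259026] = 0.0905683
  f_2 = [2.3·e^(−2.3·0.9) = 2.3·e^(−2.0700) = 0.290227] × [0.0918966] = 0.0266709
Weight by the priors:
  π_1·f_1 = 0.67 × 0.0905683 = 0.0606807
  π_2·f_2 = 0.33 × 0.0266709 = 0.0088014
Denominator: 0.0606807 + 0.0088014 = 0.0694821
P(Subpopulation 1 | x₁,x₂) ≈ 0.873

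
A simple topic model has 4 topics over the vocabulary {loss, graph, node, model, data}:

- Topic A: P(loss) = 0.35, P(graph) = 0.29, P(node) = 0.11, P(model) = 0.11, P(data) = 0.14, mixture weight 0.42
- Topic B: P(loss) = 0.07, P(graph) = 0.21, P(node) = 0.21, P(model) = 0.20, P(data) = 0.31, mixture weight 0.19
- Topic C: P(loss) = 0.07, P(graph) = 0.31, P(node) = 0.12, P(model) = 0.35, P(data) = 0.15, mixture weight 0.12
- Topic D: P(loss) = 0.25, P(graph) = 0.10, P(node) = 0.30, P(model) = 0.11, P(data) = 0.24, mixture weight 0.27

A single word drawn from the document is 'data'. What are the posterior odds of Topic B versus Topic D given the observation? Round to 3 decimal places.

0.909

The posterior odds equal the prior odds times the likelihood ratio: (π_i/π_j)·(f_i(x)/f_j(x)).
Categorical probabilities:
  f_A = P(data | comp) = 0.14
  f_B = P(data | comp) = 0.31
  f_C = P(data | comp) = 0.15
  f_D = P(data | comp) = 0.24
0.0589 / 0.0648 ≈ 0.909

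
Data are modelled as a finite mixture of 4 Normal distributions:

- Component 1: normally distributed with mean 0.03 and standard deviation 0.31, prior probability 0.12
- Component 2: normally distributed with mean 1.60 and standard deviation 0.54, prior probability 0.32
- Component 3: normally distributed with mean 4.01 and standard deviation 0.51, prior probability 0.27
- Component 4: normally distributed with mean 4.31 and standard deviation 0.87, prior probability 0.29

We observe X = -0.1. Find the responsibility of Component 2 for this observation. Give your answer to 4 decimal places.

Posterior ∝ prior × likelihood, so P(k | x) ∝ w_k f_k(x); normalise over all components.
Evaluate each component's likelihood at the observed value:
  p_1 = (1/(0.31·√(2π)))·exp(−(-0.1−0.03)²/(2·0.31²)) = 1.286911·exp(-0.08793) = 1.17859
  p_2 = (1/(0.54·√(2π)))·exp(−(-0.1−1.60)²/(2·0.54²)) = 0.738782·exp(-4.95542) = 0.00520482
  p_3 = (1/(0.51·√(2π)))·exp(−(-0.1−4.01)²/(2·0.51²)) = 0.782240·exp(-32.47232) = 6.17719e-15
  p_4 = (1/(0.87·√(2π)))·exp(−(-0.1−4.31)²/(2·0.87²)) = 0.458554·exp(-12.84721) = 1.20759e-06
Unnormalised posteriors:
  w_1·p_1 = 0.12 × 1.17859 = 0.14143
  w_2·p_2 = 0.32 × 0.00520482 = 0.00166554
  w_3·p_3 = 0.27 × 6.17719e-15 = 1.66784e-15
  w_4·p_4 = 0.29 × 1.20759e-06 = 3.50202e-07
Sum: 0.14143 + 0.00166554 + 1.66784e-15 + 3.50202e-07 = 0.143096
P(Component 2 | x) = 0.00166554 / 0.143096 ≈ 0.0116

0.0116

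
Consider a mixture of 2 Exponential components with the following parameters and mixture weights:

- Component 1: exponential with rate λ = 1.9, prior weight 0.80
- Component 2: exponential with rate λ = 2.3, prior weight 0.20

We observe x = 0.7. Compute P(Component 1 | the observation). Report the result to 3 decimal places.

0.814

By Bayes' theorem, P(k | x) = w_k f_k(x) / Σ_j w_j f_j(x).
Component likelihoods at x = 0.7:
  f_1 = 1.9·e^(−1.9·0.7) = 1.9·e^(−1.3300) = 0.502507
  f_2 = 2.3·e^(−2.3·0.7) = 2.3·e^(−1.6100) = 0.459742
Weight by the priors:
  w_1·f_1 = 0.80 × 0.502507 = 0.402005
  w_2·f_2 = 0.20 × 0.459742 = 0.0919483
Marginal: 0.402005 + 0.0919483 = 0.493954
Responsibility of Component 1: 0.402005 / 0.493954 ≈ 0.814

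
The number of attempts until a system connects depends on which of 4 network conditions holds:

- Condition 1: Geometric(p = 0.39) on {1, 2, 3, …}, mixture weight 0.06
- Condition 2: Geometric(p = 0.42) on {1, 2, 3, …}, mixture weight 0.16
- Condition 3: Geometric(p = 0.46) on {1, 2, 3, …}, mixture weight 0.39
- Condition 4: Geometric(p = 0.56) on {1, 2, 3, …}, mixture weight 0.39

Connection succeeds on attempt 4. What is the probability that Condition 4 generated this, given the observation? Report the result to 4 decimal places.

0.2850

P(component k | x) = π_k·f_k(x) / marginal(x), where marginal(x) = Σ_j π_j·f_j(x).
Geometric probabilities:
  L_1 = 0.39·(1−0.39)^3 = 0.39·0.226981 = 0.0885226
  L_2 = 0.42·(1−0.42)^3 = 0.42·0.195112 = 0.081947
  L_3 = 0.46·(1−0.46)^3 = 0.46·0.157464 = 0.0724334
  L_4 = 0.56·(1−0.56)^3 = 0.56·0.085184 = 0.047703
Weight by the priors:
  π_1·L_1 = 0.06 × 0.0885226 = 0.00531136
  π_2·L_2 = 0.16 × 0.081947 = 0.0131115
  π_3·L_3 = 0.39 × 0.0724334 = 0.028249
  π_4·L_4 = 0.39 × 0.047703 = 0.0186042
Sum: 0.00531136 + 0.0131115 + 0.028249 + 0.0186042 = 0.0652761
Responsibility of Condition 4: 0.0186042 / 0.0652761 ≈ 0.2850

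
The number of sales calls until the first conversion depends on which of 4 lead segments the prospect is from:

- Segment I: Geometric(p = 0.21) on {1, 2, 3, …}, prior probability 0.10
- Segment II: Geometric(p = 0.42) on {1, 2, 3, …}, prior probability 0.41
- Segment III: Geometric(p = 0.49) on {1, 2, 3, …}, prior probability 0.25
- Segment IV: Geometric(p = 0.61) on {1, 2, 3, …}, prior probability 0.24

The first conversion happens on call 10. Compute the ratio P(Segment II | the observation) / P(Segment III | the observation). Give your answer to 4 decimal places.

4.4732

The posterior odds equal the prior odds times the likelihood ratio: (P(Z=i)/P(Z=j))·(f_i(x)/f_j(x)).
Evaluate each component's likelihood at the observed value:
  p_I = 0.21·(1−0.21)^9 = 0.21·0.119852 = 0.0251688
  p_II = 0.42·(1−0.42)^9 = 0.42·0.00742766 = 0.00311962
  p_III = 0.49·(1−0.49)^9 = 0.49·0.00233417 = 0.00114374
  p_IV = 0.61·(1−0.61)^9 = 0.61·0.000208728 = 0.000127324
Odds = (0.41/0.25) × (0.00311962/0.00114374) = 1.64 × 2.72756 ≈ 4.4732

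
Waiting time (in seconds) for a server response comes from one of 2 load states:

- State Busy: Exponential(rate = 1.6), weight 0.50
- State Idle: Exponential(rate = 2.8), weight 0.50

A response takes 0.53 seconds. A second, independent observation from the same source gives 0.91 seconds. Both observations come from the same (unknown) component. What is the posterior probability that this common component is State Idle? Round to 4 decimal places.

0.3523

Apply Bayes' rule: the posterior for each component is proportional to its prior times its likelihood at x.
Since both observations come from the same component, the likelihood for component k is f_k(x₁)·f_k(x₂).
  L_Busy = [0.685233] × [0.373067] = 0.255638
  L_Idle = [0.634841] × [0.219066] = 0.139072
Weight by the priors:
  P(Z=Busy)·L_Busy = 0.50 × 0.255638 = 0.127819
  P(Z=Idle)·L_Idle = 0.50 × 0.139072 = 0.0695362
Marginal: 0.127819 + 0.0695362 = 0.197355
P(State Idle | x₁,x₂) ≈ 0.3523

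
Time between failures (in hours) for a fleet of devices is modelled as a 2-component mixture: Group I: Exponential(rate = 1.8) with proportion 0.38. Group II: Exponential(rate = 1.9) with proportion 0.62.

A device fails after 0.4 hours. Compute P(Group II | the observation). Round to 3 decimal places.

By Bayes' theorem, P(k | x) = w_k f_k(x) / Σ_j w_j f_j(x).
Evaluate each component's likelihood at the observed value:
  L_I = 0.876154
  L_II = 0.888566
Weight by the priors:
  w_I·L_I = 0.38 × 0.876154 = 0.332939
  w_II·L_II = 0.62 × 0.888566 = 0.550911
Evidence: 0.332939 + 0.550911 = 0.88385
P(Group II | data) ≈ 0.623

0.623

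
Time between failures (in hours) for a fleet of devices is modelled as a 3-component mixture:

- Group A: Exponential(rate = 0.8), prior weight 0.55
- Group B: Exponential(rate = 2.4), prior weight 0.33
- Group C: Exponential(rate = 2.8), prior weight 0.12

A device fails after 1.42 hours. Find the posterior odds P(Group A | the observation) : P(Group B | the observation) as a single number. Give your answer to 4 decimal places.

Since P(k|x) ∝ w_k f_k(x), the posterior odds are w_i f_i(x) / (w_j f_j(x)).
Evaluate each component's likelihood at the observed value:
  p_A = 0.8·e^(−0.8·1.42) = 0.8·e^(−1.1360) = 0.256881
  p_B = 2.4·e^(−2.4·1.42) = 2.4·e^(−3.4080) = 0.0794576
  p_C = 2.8·e^(−2.8·1.42) = 2.8·e^(−3.9760) = 0.0525295
Odds = (0.55/0.33) × (0.256881/0.0794576) = 1.66667 × 3.23293 ≈ 5.3882

5.3882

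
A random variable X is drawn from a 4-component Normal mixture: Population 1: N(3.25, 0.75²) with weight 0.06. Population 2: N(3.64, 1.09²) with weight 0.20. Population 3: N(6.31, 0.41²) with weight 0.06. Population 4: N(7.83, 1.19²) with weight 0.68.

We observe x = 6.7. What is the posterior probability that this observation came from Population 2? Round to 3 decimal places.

By Bayes' theorem, P(k | x) = P(Z=k) f_k(x) / Σ_j P(Z=j) f_j(x).
Evaluate each component's likelihood at the observed value:
  p_1 = (1/(0.75·√(2π)))·exp(−(6.7−3.25)²/(2·0.75²)) = 0.531923·exp(-10.58000) = 1.35211e-05
  p_2 = (1/(1.09·√(2π)))·exp(−(6.7−3.64)²/(2·1.09²)) = 0.366002·exp(-3.94058) = 0.00711398
  p_3 = (1/(0.41·√(2π)))·exp(−(6.7−6.31)²/(2·0.41²)) = 0.973030·exp(-0.45241) = 0.618938
  p_4 = (1/(1.19·√(2π)))·exp(−(6.7−7.83)²/(2·1.19²)) = 0.335246·exp(-0.45085) = 0.21358
Prior × likelihood for each component:
  P(Z=1)·p_1 = 0.06 × 1.35211e-05 = 8.11268e-07
  P(Z=2)·p_2 = 0.20 × 0.00711398 = 0.0014228
  P(Z=3)·p_3 = 0.06 × 0.618938 = 0.0371363
  P(Z=4)·p_4 = 0.68 × 0.21358 = 0.145235
Evidence: 8.11268e-07 + 0.0014228 + 0.0371363 + 0.145235 = 0.183794
P(Population 2 | 6.7) = 0.0014228 / 0.183794 ≈ 0.008

0.008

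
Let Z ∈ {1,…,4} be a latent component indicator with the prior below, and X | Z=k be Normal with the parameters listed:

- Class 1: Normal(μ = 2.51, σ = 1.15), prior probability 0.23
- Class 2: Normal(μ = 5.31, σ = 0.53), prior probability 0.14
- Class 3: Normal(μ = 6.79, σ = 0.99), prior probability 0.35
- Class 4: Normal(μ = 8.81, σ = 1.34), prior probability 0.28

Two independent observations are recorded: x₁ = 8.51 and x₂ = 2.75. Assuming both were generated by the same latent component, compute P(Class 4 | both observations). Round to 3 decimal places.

0.222

The responsibility of component k is P(Z=k) f_k(x) divided by Σ_j P(Z=j) f_j(x).
Since both observations come from the same component, the likelihood for component k is f_k(x₁)·f_k(x₂).
  f_1 = [(1/(1.15·√(2π)))·exp(−(8.51−2.51)²/(2·1.15²)) = 0.346906·exp(-13.61059) = 4.25804e-07] × [0.339433] = 1.44532e-07
  f_2 = [(1/(0.53·√(2π)))·exp(−(8.51−5.31)²/(2·0.53²)) = 0.752721·exp(-18.22713) = 9.13468e-09] × [6.46297e-06] = 5.90372e-14
  f_3 = [(1/(0.99·√(2π)))·exp(−(8.51−6.79)²/(2·0.99²)) = 0.402972·exp(-1.50923) = 0.0890888] × [9.75266e-05] = 8.68852e-06
  f_4 = [(1/(1.34·√(2π)))·exp(−(8.51−8.81)²/(2·1.34²)) = 0.297718·exp(-0.02506) = 0.29035] × [1.07823e-05] = 3.13064e-06
Multiply by the mixture weights:
  P(Z=1)·f_1 = 0.23 × 1.44532e-07 = 3.32424e-08
  P(Z=2)·f_2 = 0.14 × 5.90372e-14 = 8.26521e-15
  P(Z=3)·f_3 = 0.35 × 8.68852e-06 = 3.04098e-06
  P(Z=4)·f_4 = 0.28 × 3.13064e-06 = 8.76578e-07
Sum: 3.32424e-08 + 8.26521e-15 + 3.04098e-06 + 8.76578e-07 = 3.9508e-06
Responsibility of Class 4: 8.76578e-07 / 3.9508e-06 ≈ 0.222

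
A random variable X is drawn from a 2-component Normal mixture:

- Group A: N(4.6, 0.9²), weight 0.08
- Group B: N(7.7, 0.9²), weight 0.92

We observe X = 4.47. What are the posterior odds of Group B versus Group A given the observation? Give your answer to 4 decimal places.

Since P(k|x) ∝ w_k f_k(x), the posterior odds are w_i f_i(x) / (w_j f_j(x)).
Evaluate each component's likelihood at the observed value:
  L_A = 0.438669
  L_B = 0.000707594
Posterior odds = (w_B·L_B) / (w_A·L_A) = (0.92·0.000707594) / (0.08·0.438669) = 0.000650987 / 0.0350935 ≈ 0.0186

0.0186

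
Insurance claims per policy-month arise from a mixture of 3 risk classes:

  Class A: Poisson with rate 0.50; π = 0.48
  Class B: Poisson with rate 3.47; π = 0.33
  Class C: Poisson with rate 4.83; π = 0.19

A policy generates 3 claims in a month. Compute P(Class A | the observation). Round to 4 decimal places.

Apply Bayes' rule: the posterior for each component is proportional to its prior times its likelihood at x.
Component likelihoods at x = 3 claims:
  f_A = e^(−0.50)·0.50^3/3! = 0.0126361
  f_B = e^(−3.47)·3.47^3/3! = 0.216688
  f_C = e^(−4.83)·4.83^3/3! = 0.149985
Multiply by the mixture weights:
  π_A·f_A = 0.48 × 0.0126361 = 0.00606531
  π_B·f_B = 0.33 × 0.216688 = 0.0715071
  π_C·f_C = 0.19 × 0.149985 = 0.0284971
Denominator: 0.00606531 + 0.0715071 + 0.0284971 = 0.10607
So the posterior for Class A is 0.00606531 / 0.10607 ≈ 0.0572.

0.0572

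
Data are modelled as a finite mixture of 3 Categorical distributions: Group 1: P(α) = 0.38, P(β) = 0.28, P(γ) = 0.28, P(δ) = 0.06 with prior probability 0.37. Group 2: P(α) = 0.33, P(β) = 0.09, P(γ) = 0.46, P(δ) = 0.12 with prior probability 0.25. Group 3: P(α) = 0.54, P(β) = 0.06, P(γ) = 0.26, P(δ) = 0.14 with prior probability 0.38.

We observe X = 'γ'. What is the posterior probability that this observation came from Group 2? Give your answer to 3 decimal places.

0.362

By Bayes' theorem, P(k | x) = π_k f_k(x) / Σ_j π_j f_j(x).
Component likelihoods at x = 'γ':
  f_1 = 0.28
  f_2 = 0.46
  f_3 = 0.26
Unnormalised posteriors:
  π_1·f_1 = 0.37 × 0.28 = 0.1036
  π_2·f_2 = 0.25 × 0.46 = 0.115
  π_3·f_3 = 0.38 × 0.26 = 0.0988
Sum: 0.1036 + 0.115 + 0.0988 = 0.3174
Responsibility of Group 2: 0.115 / 0.3174 ≈ 0.362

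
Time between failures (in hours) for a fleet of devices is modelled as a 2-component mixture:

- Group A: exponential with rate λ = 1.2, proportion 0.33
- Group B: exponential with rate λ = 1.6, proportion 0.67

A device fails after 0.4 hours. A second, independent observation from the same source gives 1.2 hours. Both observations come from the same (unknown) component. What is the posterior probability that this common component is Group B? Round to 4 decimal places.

0.6556

Apply Bayes' rule: the posterior for each component is proportional to its prior times its likelihood at x.
Since both observations come from the same component, the likelihood for component k is f_k(x₁)·f_k(x₂).
  L_A = [0.74254] × [0.284313] = 0.211114
  L_B = [0.843668] × [0.234571] = 0.1979
Weight by the priors:
  w_A·L_A = 0.33 × 0.211114 = 0.0696676
  w_B·L_B = 0.67 × 0.1979 = 0.132593
Normaliser: 0.0696676 + 0.132593 = 0.202261
Responsibility of Group B: 0.132593 / 0.202261 ≈ 0.6556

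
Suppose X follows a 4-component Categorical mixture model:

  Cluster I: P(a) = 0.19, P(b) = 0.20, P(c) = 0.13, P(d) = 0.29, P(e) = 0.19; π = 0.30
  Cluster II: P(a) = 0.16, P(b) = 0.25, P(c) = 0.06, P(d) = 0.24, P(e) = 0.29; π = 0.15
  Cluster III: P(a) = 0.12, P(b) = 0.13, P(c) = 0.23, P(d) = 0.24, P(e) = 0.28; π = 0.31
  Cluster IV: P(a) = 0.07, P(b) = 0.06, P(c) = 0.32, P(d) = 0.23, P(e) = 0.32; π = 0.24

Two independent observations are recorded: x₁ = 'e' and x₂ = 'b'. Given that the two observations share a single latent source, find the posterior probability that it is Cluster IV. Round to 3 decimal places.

The responsibility of component k is π_k f_k(x) divided by Σ_j π_j f_j(x).
Since both observations come from the same component, the likelihood for component k is f_k(x₁)·f_k(x₂).
  p_I = [0.19] × [0.2] = 0.038
  p_II = [0.29] × [0.25] = 0.0725
  p_III = [0.28] × [0.13] = 0.0364
  p_IV = [0.32] × [0.06] = 0.0192
Prior × likelihood for each component:
  π_I·p_I = 0.30 × 0.038 = 0.0114
  π_II·p_II = 0.15 × 0.0725 = 0.010875
  π_III·p_III = 0.31 × 0.0364 = 0.011284
  π_IV·p_IV = 0.24 × 0.0192 = 0.004608
Normaliser: 0.0114 + 0.010875 + 0.011284 + 0.004608 = 0.038167
Responsibility of Cluster IV: 0.004608 / 0.038167 ≈ 0.121

0.121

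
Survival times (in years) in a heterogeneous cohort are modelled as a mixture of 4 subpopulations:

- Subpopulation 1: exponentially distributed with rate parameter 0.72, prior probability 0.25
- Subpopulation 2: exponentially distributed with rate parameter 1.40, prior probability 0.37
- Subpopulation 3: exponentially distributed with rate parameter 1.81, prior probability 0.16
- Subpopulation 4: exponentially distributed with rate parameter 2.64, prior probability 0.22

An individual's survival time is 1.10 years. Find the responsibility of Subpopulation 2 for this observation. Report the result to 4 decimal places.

Posterior ∝ prior × likelihood, so P(k | x) ∝ π_k f_k(x); normalise over all components.
Exponential densities:
  p_1 = 0.72·e^(−0.72·1.10) = 0.72·e^(−0.7920) = 0.326115
  p_2 = 1.40·e^(−1.40·1.10) = 1.40·e^(−1.5400) = 0.300134
  p_3 = 1.81·e^(−1.81·1.10) = 1.81·e^(−1.9910) = 0.247171
  p_4 = 2.64·e^(−2.64·1.10) = 2.64·e^(−2.9040) = 0.144681
Prior × likelihood for each component:
  π_1·p_1 = 0.25 × 0.326115 = 0.0815288
  π_2·p_2 = 0.37 × 0.300134 = 0.111049
  π_3·p_3 = 0.16 × 0.247171 = 0.0395474
  π_4·p_4 = 0.22 × 0.144681 = 0.0318299
Normaliser: 0.0815288 + 0.111049 + 0.0395474 + 0.0318299 = 0.263956
P(Subpopulation 2 | the observation) ≈ 0.4207

0.4207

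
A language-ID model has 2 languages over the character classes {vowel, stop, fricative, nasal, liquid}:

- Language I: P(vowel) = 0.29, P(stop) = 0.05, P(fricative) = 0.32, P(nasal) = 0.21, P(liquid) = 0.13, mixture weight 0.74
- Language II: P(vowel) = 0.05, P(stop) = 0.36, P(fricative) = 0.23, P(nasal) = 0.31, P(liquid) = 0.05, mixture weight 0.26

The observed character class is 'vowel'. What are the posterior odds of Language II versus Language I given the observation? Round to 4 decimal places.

Only the two components matter; the odds are (π_i f_i(x)) / (π_j f_j(x)).
Component likelihoods at x = 'vowel':
  L_I = 0.29
  L_II = 0.05
Posterior odds = (π_II·L_II) / (π_I·L_I) = (0.26·0.05) / (0.74·0.29) = 0.013 / 0.2146 ≈ 0.0606

0.0606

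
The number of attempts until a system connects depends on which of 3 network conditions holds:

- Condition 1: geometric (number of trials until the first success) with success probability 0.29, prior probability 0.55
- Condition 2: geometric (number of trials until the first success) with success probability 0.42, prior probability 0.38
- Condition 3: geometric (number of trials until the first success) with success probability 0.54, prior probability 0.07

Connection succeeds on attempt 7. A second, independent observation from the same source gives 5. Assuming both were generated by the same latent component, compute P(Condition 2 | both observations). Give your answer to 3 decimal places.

0.160

The responsibility of component k is π_k f_k(x) divided by Σ_j π_j f_j(x).
Since both observations come from the same component, the likelihood for component k is f_k(x₁)·f_k(x₂).
  f_1 = [0.0371491] × [0.0736939] = 0.00273766
  f_2 = [0.0159889] × [0.0475293] = 0.000759939
  f_3 = [0.00511612] × [0.0241783] = 0.000123699
Weight by the priors:
  π_1·f_1 = 0.55 × 0.00273766 = 0.00150571
  π_2·f_2 = 0.38 × 0.000759939 = 0.000288777
  π_3·f_3 = 0.07 × 0.000123699 = 8.65892e-06
Normaliser: 0.00150571 + 0.000288777 + 8.65892e-06 = 0.00180315
Responsibility of Condition 2: 0.000288777 / 0.00180315 ≈ 0.160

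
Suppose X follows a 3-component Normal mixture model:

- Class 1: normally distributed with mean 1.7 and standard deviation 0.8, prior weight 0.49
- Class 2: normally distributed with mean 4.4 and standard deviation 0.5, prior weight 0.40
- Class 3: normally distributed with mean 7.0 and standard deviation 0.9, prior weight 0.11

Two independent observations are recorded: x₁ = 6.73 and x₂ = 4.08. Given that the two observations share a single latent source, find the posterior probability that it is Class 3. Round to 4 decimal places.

0.9640

The responsibility of component k is π_k f_k(x) divided by Σ_j π_j f_j(x).
Since both observations come from the same component, the likelihood for component k is f_k(x₁)·f_k(x₂).
  p_1 = [(1/(0.8·√(2π)))·exp(−(6.73−1.7)²/(2·0.8²)) = 0.498678·exp(-19.76633) = 1.29841e-09] × [0.00596941] = 7.75076e-12
  p_2 = [(1/(0.5·√(2π)))·exp(−(6.73−4.4)²/(2·0.5²)) = 0.797885·exp(-10.85780) = 1.53623e-05] × [0.650125] = 9.98744e-06
  p_3 = [(1/(0.9·√(2π)))·exp(−(6.73−7.0)²/(2·0.9²)) = 0.443269·exp(-0.04500) = 0.423764] × [0.00229554] = 0.000972767
Multiply by the mixture weights:
  π_1·p_1 = 0.49 × 7.75076e-12 = 3.79787e-12
  π_2·p_2 = 0.40 × 9.98744e-06 = 3.99497e-06
  π_3·p_3 = 0.11 × 0.000972767 = 0.000107004
Marginal: 3.79787e-12 + 3.99497e-06 + 0.000107004 = 0.000110999
P(Class 3 | x₁, x₂) ≈ 0.9640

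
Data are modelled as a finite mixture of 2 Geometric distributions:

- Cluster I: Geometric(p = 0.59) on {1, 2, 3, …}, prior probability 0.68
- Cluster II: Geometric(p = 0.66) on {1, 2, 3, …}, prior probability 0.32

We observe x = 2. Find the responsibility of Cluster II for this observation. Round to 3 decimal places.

0.304

Posterior ∝ prior × likelihood, so P(k | x) ∝ π_k f_k(x); normalise over all components.
Geometric probabilities:
  L_I = 0.59·(1−0.59)^1 = 0.59·0.41 = 0.2419
  L_II = 0.66·(1−0.66)^1 = 0.66·0.34 = 0.2244
Multiply by the mixture weights:
  π_I·L_I = 0.68 × 0.2419 = 0.164492
  π_II·L_II = 0.32 × 0.2244 = 0.071808
Normaliser: 0.164492 + 0.071808 = 0.2363
P(Cluster II | 2) = 0.071808 / 0.2363 ≈ 0.304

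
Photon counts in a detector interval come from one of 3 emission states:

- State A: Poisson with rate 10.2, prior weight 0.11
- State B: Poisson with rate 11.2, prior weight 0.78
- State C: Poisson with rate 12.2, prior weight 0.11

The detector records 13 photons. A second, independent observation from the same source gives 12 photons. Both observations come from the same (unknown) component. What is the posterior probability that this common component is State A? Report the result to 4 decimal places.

0.0797

Posterior ∝ prior × likelihood, so P(k | x) ∝ w_k f_k(x); normalise over all components.
Since both observations come from the same component, the likelihood for component k is f_k(x₁)·f_k(x₂).
  L_A = [e^(−10.2)·10.2^13/13! = 0.0772179] × [0.098415] = 0.0075994
  L_B = [e^(−11.2)·11.2^13/13! = 0.0958199] × [0.11122] = 0.010657
  L_C = [e^(−12.2)·12.2^13/13! = 0.107153] × [0.11418] = 0.0122347
Multiply by the mixture weights:
  w_A·L_A = 0.11 × 0.0075994 = 0.000835935
  w_B·L_B = 0.78 × 0.010657 = 0.0083125
  w_C·L_C = 0.11 × 0.0122347 = 0.00134582
Normaliser: 0.000835935 + 0.0083125 + 0.00134582 = 0.0104942
Responsibility of State A: 0.000835935 / 0.0104942 ≈ 0.0797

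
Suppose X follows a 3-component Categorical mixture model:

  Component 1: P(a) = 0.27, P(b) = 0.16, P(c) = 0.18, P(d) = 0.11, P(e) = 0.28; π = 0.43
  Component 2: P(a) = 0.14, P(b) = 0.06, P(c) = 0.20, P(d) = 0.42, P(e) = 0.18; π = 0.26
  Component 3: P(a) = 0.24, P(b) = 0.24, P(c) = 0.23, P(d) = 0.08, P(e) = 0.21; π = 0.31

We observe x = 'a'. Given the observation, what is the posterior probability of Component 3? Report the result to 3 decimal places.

0.328

The responsibility of component k is P(Z=k) f_k(x) divided by Σ_j P(Z=j) f_j(x).
Component likelihoods at x = 'a':
  f_1 = P(a | comp) = 0.27
  f_2 = P(a | comp) = 0.14
  f_3 = P(a | comp) = 0.24
Multiply by the mixture weights:
  P(Z=1)·f_1 = 0.43 × 0.27 = 0.1161
  P(Z=2)·f_2 = 0.26 × 0.14 = 0.0364
  P(Z=3)·f_3 = 0.31 × 0.24 = 0.0744
Normaliser: 0.1161 + 0.0364 + 0.0744 = 0.2269
Responsibility of Component 3: 0.0744 / 0.2269 ≈ 0.328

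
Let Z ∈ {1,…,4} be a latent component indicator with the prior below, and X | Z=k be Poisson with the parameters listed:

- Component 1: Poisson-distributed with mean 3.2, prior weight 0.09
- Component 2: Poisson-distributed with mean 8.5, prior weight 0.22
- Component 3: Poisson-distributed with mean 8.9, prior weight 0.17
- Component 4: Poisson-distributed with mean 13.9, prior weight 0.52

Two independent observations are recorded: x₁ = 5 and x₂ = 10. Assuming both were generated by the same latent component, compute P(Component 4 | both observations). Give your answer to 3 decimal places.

0.043

By Bayes' theorem, P(k | x) = w_k f_k(x) / Σ_j w_j f_j(x).
Since both observations come from the same component, the likelihood for component k is f_k(x₁)·f_k(x₂).
  L_1 = [e^(−3.2)·3.2^5/5! = 0.113979] × [0.00126472] = 0.000144152
  L_2 = [e^(−8.5)·8.5^5/5! = 0.0752333] × [0.110388] = 0.00830488
  L_3 = [e^(−8.9)·8.9^5/5! = 0.063467] × [0.117197] = 0.00743813
  L_4 = [e^(−13.9)·13.9^5/5! = 0.00397374] × [0.0681854] = 0.000270951
Multiply by the mixture weights:
  w_1·L_1 = 0.09 × 0.000144152 = 1.29737e-05
  w_2·L_2 = 0.22 × 0.00830488 = 0.00182707
  w_3·L_3 = 0.17 × 0.00743813 = 0.00126448
  w_4·L_4 = 0.52 × 0.000270951 = 0.000140895
Normaliser: 1.29737e-05 + 0.00182707 + 0.00126448 + 0.000140895 = 0.00324543
P(Component 4 | x₁,x₂) = 0.000140895 / 0.00324543 ≈ 0.043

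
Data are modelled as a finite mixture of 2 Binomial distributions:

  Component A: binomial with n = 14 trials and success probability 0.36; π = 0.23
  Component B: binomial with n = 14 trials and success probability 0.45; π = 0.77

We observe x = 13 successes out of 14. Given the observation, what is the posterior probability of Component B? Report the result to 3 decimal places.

0.981

By Bayes' theorem, P(k | x) = w_k f_k(x) / Σ_j w_j f_j(x).
Binomial probabilities:
  L_A = 1.52841e-05
  L_B = 0.00023892
Multiply by the mixture weights:
  w_A·L_A = 0.23 × 1.52841e-05 = 3.51535e-06
  w_B·L_B = 0.77 × 0.00023892 = 0.000183969
Marginal: 3.51535e-06 + 0.000183969 = 0.000187484
P(Component B | the observation) ≈ 0.981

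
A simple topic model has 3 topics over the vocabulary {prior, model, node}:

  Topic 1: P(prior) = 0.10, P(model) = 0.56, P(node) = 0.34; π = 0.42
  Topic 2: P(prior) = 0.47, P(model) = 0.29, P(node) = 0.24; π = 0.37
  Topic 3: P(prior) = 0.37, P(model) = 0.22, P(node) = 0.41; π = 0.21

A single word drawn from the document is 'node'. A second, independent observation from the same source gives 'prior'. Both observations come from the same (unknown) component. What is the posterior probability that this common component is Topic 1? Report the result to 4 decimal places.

The responsibility of component k is π_k f_k(x) divided by Σ_j π_j f_j(x).
Since both observations come from the same component, the likelihood for component k is f_k(x₁)·f_k(x₂).
  L_1 = [P(node | comp) = 0.34] × [0.1] = 0.034
  L_2 = [P(node | comp) = 0.24] × [0.47] = 0.1128
  L_3 = [P(node | comp) = 0.41] × [0.37] = 0.1517
Weight by the priors:
  π_1·L_1 = 0.42 × 0.034 = 0.01428
  π_2·L_2 = 0.37 × 0.1128 = 0.041736
  π_3·L_3 = 0.21 × 0.1517 = 0.031857
Denominator: 0.01428 + 0.041736 + 0.031857 = 0.087873
P(Topic 1 | x₁,x₂) = 0.01428 / 0.087873 ≈ 0.1625

0.1625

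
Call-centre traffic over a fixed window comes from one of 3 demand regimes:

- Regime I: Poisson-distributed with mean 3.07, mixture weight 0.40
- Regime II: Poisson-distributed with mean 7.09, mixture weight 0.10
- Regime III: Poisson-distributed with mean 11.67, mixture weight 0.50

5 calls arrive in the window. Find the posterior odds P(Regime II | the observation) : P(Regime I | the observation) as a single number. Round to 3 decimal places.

0.295

Posterior odds = (π_i f_i(x)) / (π_j f_j(x)); the normalising sum cancels.
Component likelihoods at x = 5 calls:
  f_I = 0.105494
  f_II = 0.124423
  f_III = 0.0154155
Odds = (0.10/0.40) × (0.124423/0.105494) = 0.25 × 1.17944 ≈ 0.295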